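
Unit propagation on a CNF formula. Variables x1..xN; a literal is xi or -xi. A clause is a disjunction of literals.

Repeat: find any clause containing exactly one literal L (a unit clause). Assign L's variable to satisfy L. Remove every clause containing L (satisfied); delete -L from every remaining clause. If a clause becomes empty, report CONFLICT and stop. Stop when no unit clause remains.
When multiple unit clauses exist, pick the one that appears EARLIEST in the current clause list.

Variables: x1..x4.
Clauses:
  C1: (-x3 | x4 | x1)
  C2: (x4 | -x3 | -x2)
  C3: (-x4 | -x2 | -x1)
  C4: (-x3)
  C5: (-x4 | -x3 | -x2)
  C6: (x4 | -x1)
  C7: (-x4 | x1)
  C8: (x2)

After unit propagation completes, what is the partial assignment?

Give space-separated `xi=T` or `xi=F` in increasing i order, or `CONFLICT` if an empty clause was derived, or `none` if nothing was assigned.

unit clause [-3] forces x3=F; simplify:
  satisfied 4 clause(s); 4 remain; assigned so far: [3]
unit clause [2] forces x2=T; simplify:
  drop -2 from [-4, -2, -1] -> [-4, -1]
  satisfied 1 clause(s); 3 remain; assigned so far: [2, 3]

Answer: x2=T x3=F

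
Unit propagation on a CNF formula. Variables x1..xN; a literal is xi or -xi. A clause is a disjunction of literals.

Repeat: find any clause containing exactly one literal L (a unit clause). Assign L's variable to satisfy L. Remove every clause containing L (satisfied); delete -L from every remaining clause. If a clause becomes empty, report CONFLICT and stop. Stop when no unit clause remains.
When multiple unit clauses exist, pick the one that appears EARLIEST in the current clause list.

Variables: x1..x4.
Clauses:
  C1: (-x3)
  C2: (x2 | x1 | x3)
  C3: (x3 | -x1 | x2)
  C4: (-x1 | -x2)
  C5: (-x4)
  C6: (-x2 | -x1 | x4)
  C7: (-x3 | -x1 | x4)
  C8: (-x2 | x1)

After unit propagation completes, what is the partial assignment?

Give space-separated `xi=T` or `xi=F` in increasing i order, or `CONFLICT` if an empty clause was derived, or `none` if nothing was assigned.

Answer: x3=F x4=F

Derivation:
unit clause [-3] forces x3=F; simplify:
  drop 3 from [2, 1, 3] -> [2, 1]
  drop 3 from [3, -1, 2] -> [-1, 2]
  satisfied 2 clause(s); 6 remain; assigned so far: [3]
unit clause [-4] forces x4=F; simplify:
  drop 4 from [-2, -1, 4] -> [-2, -1]
  satisfied 1 clause(s); 5 remain; assigned so far: [3, 4]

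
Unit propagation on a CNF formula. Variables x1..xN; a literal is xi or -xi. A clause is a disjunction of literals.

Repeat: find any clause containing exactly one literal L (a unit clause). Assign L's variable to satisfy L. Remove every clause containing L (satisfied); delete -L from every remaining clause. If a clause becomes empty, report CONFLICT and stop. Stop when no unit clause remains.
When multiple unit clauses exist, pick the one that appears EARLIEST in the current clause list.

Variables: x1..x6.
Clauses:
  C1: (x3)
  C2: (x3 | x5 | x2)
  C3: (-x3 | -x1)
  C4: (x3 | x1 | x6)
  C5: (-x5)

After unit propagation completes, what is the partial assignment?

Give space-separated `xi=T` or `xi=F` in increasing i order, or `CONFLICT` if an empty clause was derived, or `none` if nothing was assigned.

Answer: x1=F x3=T x5=F

Derivation:
unit clause [3] forces x3=T; simplify:
  drop -3 from [-3, -1] -> [-1]
  satisfied 3 clause(s); 2 remain; assigned so far: [3]
unit clause [-1] forces x1=F; simplify:
  satisfied 1 clause(s); 1 remain; assigned so far: [1, 3]
unit clause [-5] forces x5=F; simplify:
  satisfied 1 clause(s); 0 remain; assigned so far: [1, 3, 5]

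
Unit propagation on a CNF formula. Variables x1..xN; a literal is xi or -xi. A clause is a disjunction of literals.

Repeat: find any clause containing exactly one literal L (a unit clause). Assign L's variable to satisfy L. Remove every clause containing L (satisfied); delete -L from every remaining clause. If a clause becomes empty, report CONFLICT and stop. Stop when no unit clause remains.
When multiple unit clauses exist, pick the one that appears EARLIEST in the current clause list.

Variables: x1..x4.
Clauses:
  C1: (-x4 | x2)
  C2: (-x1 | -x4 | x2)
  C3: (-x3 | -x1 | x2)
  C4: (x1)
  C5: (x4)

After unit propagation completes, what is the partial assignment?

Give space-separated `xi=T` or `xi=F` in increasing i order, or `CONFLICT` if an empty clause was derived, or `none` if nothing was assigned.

unit clause [1] forces x1=T; simplify:
  drop -1 from [-1, -4, 2] -> [-4, 2]
  drop -1 from [-3, -1, 2] -> [-3, 2]
  satisfied 1 clause(s); 4 remain; assigned so far: [1]
unit clause [4] forces x4=T; simplify:
  drop -4 from [-4, 2] -> [2]
  drop -4 from [-4, 2] -> [2]
  satisfied 1 clause(s); 3 remain; assigned so far: [1, 4]
unit clause [2] forces x2=T; simplify:
  satisfied 3 clause(s); 0 remain; assigned so far: [1, 2, 4]

Answer: x1=T x2=T x4=T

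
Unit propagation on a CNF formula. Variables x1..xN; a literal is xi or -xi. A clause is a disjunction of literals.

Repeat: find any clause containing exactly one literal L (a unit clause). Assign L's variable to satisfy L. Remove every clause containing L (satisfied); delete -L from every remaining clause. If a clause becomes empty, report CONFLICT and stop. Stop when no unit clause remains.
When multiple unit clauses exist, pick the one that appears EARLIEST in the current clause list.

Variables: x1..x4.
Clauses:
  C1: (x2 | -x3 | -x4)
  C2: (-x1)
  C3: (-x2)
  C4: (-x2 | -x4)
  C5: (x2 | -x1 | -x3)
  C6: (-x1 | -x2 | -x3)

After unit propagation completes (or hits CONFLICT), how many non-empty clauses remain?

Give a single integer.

unit clause [-1] forces x1=F; simplify:
  satisfied 3 clause(s); 3 remain; assigned so far: [1]
unit clause [-2] forces x2=F; simplify:
  drop 2 from [2, -3, -4] -> [-3, -4]
  satisfied 2 clause(s); 1 remain; assigned so far: [1, 2]

Answer: 1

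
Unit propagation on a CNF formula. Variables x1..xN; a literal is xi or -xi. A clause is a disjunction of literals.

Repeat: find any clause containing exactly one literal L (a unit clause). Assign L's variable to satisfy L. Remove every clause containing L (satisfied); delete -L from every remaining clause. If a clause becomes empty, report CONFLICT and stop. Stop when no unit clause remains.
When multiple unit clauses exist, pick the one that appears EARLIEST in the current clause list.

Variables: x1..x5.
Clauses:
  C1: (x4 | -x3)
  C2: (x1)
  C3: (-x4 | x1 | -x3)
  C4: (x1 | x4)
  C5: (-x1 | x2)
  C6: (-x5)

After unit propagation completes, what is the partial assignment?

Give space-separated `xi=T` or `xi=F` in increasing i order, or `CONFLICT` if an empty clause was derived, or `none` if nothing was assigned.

Answer: x1=T x2=T x5=F

Derivation:
unit clause [1] forces x1=T; simplify:
  drop -1 from [-1, 2] -> [2]
  satisfied 3 clause(s); 3 remain; assigned so far: [1]
unit clause [2] forces x2=T; simplify:
  satisfied 1 clause(s); 2 remain; assigned so far: [1, 2]
unit clause [-5] forces x5=F; simplify:
  satisfied 1 clause(s); 1 remain; assigned so far: [1, 2, 5]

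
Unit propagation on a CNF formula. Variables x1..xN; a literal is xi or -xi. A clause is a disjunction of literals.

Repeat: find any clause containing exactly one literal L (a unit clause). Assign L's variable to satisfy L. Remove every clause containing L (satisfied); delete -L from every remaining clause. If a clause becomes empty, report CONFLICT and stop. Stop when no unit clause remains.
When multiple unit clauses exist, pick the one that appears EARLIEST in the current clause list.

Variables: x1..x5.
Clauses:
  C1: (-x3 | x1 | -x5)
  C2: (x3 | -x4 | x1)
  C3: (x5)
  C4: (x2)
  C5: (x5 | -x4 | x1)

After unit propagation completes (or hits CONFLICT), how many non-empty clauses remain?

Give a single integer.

Answer: 2

Derivation:
unit clause [5] forces x5=T; simplify:
  drop -5 from [-3, 1, -5] -> [-3, 1]
  satisfied 2 clause(s); 3 remain; assigned so far: [5]
unit clause [2] forces x2=T; simplify:
  satisfied 1 clause(s); 2 remain; assigned so far: [2, 5]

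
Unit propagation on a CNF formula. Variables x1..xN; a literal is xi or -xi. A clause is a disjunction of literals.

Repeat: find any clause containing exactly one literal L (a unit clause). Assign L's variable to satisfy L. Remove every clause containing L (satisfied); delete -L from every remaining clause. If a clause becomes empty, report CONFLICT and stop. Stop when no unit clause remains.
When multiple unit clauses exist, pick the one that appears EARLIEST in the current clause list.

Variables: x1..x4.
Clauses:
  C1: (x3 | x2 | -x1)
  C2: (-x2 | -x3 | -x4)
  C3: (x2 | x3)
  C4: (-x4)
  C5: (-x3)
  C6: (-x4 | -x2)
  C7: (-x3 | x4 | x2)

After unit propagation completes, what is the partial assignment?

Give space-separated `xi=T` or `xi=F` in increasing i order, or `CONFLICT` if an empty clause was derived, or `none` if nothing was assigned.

unit clause [-4] forces x4=F; simplify:
  drop 4 from [-3, 4, 2] -> [-3, 2]
  satisfied 3 clause(s); 4 remain; assigned so far: [4]
unit clause [-3] forces x3=F; simplify:
  drop 3 from [3, 2, -1] -> [2, -1]
  drop 3 from [2, 3] -> [2]
  satisfied 2 clause(s); 2 remain; assigned so far: [3, 4]
unit clause [2] forces x2=T; simplify:
  satisfied 2 clause(s); 0 remain; assigned so far: [2, 3, 4]

Answer: x2=T x3=F x4=F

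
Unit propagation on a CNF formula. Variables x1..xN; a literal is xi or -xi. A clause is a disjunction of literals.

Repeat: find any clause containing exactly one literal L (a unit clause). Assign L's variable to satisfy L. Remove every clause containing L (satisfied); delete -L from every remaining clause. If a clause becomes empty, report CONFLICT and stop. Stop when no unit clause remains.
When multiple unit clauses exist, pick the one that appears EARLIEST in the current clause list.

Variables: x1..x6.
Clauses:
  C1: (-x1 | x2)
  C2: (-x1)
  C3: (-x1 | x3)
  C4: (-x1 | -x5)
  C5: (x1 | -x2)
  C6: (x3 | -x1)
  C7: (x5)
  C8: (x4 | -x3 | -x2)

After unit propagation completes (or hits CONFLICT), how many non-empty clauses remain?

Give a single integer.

Answer: 0

Derivation:
unit clause [-1] forces x1=F; simplify:
  drop 1 from [1, -2] -> [-2]
  satisfied 5 clause(s); 3 remain; assigned so far: [1]
unit clause [-2] forces x2=F; simplify:
  satisfied 2 clause(s); 1 remain; assigned so far: [1, 2]
unit clause [5] forces x5=T; simplify:
  satisfied 1 clause(s); 0 remain; assigned so far: [1, 2, 5]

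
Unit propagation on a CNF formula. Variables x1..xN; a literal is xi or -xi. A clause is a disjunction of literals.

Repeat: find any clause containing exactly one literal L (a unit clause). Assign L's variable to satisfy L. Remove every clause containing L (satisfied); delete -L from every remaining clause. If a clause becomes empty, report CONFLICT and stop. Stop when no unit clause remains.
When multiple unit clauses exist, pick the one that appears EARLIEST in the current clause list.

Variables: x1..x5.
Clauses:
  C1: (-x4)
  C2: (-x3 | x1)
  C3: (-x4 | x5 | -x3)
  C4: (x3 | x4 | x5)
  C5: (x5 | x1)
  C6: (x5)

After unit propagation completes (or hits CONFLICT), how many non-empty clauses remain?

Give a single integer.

Answer: 1

Derivation:
unit clause [-4] forces x4=F; simplify:
  drop 4 from [3, 4, 5] -> [3, 5]
  satisfied 2 clause(s); 4 remain; assigned so far: [4]
unit clause [5] forces x5=T; simplify:
  satisfied 3 clause(s); 1 remain; assigned so far: [4, 5]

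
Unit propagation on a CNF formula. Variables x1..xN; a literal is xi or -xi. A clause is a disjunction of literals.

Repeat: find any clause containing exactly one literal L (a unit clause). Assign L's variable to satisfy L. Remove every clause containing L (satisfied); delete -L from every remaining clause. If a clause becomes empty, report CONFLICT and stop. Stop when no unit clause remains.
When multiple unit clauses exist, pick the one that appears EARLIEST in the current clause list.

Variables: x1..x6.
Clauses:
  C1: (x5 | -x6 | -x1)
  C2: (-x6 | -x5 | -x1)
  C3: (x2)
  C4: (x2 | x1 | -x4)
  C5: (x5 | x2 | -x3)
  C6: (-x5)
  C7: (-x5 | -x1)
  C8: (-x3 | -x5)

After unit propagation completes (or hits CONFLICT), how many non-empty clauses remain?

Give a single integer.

unit clause [2] forces x2=T; simplify:
  satisfied 3 clause(s); 5 remain; assigned so far: [2]
unit clause [-5] forces x5=F; simplify:
  drop 5 from [5, -6, -1] -> [-6, -1]
  satisfied 4 clause(s); 1 remain; assigned so far: [2, 5]

Answer: 1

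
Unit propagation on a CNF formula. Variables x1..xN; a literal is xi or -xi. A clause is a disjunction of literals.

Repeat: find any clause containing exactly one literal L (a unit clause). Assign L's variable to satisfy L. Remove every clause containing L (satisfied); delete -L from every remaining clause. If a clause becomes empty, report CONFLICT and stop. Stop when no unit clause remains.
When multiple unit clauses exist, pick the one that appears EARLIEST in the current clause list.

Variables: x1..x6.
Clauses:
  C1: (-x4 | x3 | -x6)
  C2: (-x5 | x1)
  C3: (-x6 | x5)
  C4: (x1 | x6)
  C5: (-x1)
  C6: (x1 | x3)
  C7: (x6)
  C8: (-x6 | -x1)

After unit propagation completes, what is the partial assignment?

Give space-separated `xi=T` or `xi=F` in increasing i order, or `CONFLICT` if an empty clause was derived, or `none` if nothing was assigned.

unit clause [-1] forces x1=F; simplify:
  drop 1 from [-5, 1] -> [-5]
  drop 1 from [1, 6] -> [6]
  drop 1 from [1, 3] -> [3]
  satisfied 2 clause(s); 6 remain; assigned so far: [1]
unit clause [-5] forces x5=F; simplify:
  drop 5 from [-6, 5] -> [-6]
  satisfied 1 clause(s); 5 remain; assigned so far: [1, 5]
unit clause [-6] forces x6=F; simplify:
  drop 6 from [6] -> [] (empty!)
  drop 6 from [6] -> [] (empty!)
  satisfied 2 clause(s); 3 remain; assigned so far: [1, 5, 6]
CONFLICT (empty clause)

Answer: CONFLICT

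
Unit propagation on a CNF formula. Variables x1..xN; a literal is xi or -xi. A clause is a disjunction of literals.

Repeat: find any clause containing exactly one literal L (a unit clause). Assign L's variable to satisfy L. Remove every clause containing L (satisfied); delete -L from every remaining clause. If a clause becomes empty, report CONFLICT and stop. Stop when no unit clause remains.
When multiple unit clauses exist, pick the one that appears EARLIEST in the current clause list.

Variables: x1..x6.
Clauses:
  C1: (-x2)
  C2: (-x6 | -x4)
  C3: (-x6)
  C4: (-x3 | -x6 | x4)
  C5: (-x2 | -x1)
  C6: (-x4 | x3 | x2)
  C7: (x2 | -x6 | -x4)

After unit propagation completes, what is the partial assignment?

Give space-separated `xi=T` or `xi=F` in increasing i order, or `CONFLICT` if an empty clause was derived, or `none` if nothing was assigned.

unit clause [-2] forces x2=F; simplify:
  drop 2 from [-4, 3, 2] -> [-4, 3]
  drop 2 from [2, -6, -4] -> [-6, -4]
  satisfied 2 clause(s); 5 remain; assigned so far: [2]
unit clause [-6] forces x6=F; simplify:
  satisfied 4 clause(s); 1 remain; assigned so far: [2, 6]

Answer: x2=F x6=F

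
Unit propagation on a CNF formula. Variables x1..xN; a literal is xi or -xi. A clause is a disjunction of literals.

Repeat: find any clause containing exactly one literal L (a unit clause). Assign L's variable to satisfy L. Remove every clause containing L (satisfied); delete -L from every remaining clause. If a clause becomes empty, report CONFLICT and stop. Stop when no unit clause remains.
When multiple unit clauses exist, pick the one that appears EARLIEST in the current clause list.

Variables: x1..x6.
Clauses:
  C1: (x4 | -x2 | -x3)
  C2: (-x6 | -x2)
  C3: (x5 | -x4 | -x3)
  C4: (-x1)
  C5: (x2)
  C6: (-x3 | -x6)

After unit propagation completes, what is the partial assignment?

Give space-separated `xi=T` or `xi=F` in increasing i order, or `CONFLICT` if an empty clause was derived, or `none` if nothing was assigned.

unit clause [-1] forces x1=F; simplify:
  satisfied 1 clause(s); 5 remain; assigned so far: [1]
unit clause [2] forces x2=T; simplify:
  drop -2 from [4, -2, -3] -> [4, -3]
  drop -2 from [-6, -2] -> [-6]
  satisfied 1 clause(s); 4 remain; assigned so far: [1, 2]
unit clause [-6] forces x6=F; simplify:
  satisfied 2 clause(s); 2 remain; assigned so far: [1, 2, 6]

Answer: x1=F x2=T x6=F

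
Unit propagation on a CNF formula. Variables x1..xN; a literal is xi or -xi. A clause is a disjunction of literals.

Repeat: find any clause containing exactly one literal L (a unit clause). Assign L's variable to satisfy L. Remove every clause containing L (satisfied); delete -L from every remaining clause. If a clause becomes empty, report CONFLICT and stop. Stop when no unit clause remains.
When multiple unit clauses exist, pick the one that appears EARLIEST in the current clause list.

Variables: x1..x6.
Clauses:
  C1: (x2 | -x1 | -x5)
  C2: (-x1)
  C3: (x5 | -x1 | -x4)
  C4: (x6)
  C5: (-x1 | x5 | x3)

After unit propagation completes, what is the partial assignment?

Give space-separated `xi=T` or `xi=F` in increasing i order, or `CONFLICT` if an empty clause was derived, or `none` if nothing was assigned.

unit clause [-1] forces x1=F; simplify:
  satisfied 4 clause(s); 1 remain; assigned so far: [1]
unit clause [6] forces x6=T; simplify:
  satisfied 1 clause(s); 0 remain; assigned so far: [1, 6]

Answer: x1=F x6=T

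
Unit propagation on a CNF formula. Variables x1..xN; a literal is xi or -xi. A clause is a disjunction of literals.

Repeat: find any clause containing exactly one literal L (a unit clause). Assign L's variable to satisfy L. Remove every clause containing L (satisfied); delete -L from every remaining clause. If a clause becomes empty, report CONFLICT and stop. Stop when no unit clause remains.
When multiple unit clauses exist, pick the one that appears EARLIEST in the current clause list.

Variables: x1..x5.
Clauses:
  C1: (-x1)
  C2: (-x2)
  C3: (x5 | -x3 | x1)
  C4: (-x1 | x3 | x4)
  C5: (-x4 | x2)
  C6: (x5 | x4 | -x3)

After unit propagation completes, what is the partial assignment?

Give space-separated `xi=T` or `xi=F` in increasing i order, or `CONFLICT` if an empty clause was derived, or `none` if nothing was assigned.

unit clause [-1] forces x1=F; simplify:
  drop 1 from [5, -3, 1] -> [5, -3]
  satisfied 2 clause(s); 4 remain; assigned so far: [1]
unit clause [-2] forces x2=F; simplify:
  drop 2 from [-4, 2] -> [-4]
  satisfied 1 clause(s); 3 remain; assigned so far: [1, 2]
unit clause [-4] forces x4=F; simplify:
  drop 4 from [5, 4, -3] -> [5, -3]
  satisfied 1 clause(s); 2 remain; assigned so far: [1, 2, 4]

Answer: x1=F x2=F x4=F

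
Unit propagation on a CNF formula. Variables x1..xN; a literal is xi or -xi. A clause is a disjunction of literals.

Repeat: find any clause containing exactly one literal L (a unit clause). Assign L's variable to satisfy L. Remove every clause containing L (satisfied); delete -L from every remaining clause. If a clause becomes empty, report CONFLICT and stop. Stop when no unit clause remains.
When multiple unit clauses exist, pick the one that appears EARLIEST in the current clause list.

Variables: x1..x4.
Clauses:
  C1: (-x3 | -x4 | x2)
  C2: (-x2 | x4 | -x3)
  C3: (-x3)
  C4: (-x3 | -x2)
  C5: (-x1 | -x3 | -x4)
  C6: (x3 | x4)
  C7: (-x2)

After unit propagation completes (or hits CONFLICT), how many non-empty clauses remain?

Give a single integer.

unit clause [-3] forces x3=F; simplify:
  drop 3 from [3, 4] -> [4]
  satisfied 5 clause(s); 2 remain; assigned so far: [3]
unit clause [4] forces x4=T; simplify:
  satisfied 1 clause(s); 1 remain; assigned so far: [3, 4]
unit clause [-2] forces x2=F; simplify:
  satisfied 1 clause(s); 0 remain; assigned so far: [2, 3, 4]

Answer: 0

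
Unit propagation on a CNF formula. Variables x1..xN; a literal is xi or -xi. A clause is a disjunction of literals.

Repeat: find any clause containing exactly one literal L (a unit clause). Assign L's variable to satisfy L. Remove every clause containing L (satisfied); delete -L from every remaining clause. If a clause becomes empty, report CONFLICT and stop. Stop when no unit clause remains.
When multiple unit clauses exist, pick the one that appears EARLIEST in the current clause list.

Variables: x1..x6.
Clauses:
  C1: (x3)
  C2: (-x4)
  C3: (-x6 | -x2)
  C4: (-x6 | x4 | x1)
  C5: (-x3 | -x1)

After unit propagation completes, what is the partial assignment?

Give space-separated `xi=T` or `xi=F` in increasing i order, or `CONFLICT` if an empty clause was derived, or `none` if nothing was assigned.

Answer: x1=F x3=T x4=F x6=F

Derivation:
unit clause [3] forces x3=T; simplify:
  drop -3 from [-3, -1] -> [-1]
  satisfied 1 clause(s); 4 remain; assigned so far: [3]
unit clause [-4] forces x4=F; simplify:
  drop 4 from [-6, 4, 1] -> [-6, 1]
  satisfied 1 clause(s); 3 remain; assigned so far: [3, 4]
unit clause [-1] forces x1=F; simplify:
  drop 1 from [-6, 1] -> [-6]
  satisfied 1 clause(s); 2 remain; assigned so far: [1, 3, 4]
unit clause [-6] forces x6=F; simplify:
  satisfied 2 clause(s); 0 remain; assigned so far: [1, 3, 4, 6]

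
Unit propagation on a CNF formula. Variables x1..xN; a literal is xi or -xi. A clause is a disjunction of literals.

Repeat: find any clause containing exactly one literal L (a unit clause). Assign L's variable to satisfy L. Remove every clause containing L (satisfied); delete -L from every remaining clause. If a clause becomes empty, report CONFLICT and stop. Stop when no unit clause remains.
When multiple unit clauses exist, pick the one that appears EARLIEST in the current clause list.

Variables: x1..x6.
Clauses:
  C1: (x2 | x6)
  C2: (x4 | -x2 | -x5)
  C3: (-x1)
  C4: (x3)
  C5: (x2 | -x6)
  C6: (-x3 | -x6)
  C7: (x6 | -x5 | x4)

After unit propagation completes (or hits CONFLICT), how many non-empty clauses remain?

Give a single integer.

unit clause [-1] forces x1=F; simplify:
  satisfied 1 clause(s); 6 remain; assigned so far: [1]
unit clause [3] forces x3=T; simplify:
  drop -3 from [-3, -6] -> [-6]
  satisfied 1 clause(s); 5 remain; assigned so far: [1, 3]
unit clause [-6] forces x6=F; simplify:
  drop 6 from [2, 6] -> [2]
  drop 6 from [6, -5, 4] -> [-5, 4]
  satisfied 2 clause(s); 3 remain; assigned so far: [1, 3, 6]
unit clause [2] forces x2=T; simplify:
  drop -2 from [4, -2, -5] -> [4, -5]
  satisfied 1 clause(s); 2 remain; assigned so far: [1, 2, 3, 6]

Answer: 2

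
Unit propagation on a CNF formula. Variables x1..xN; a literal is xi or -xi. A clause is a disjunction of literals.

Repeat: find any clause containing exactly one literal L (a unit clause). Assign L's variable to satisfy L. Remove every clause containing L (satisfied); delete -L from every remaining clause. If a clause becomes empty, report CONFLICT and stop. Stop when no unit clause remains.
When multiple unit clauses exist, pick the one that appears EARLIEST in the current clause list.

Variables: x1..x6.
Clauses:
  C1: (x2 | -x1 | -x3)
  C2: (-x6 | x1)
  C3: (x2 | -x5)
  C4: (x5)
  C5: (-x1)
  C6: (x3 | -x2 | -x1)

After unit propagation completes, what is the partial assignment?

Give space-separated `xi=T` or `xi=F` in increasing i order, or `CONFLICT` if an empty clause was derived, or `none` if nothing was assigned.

Answer: x1=F x2=T x5=T x6=F

Derivation:
unit clause [5] forces x5=T; simplify:
  drop -5 from [2, -5] -> [2]
  satisfied 1 clause(s); 5 remain; assigned so far: [5]
unit clause [2] forces x2=T; simplify:
  drop -2 from [3, -2, -1] -> [3, -1]
  satisfied 2 clause(s); 3 remain; assigned so far: [2, 5]
unit clause [-1] forces x1=F; simplify:
  drop 1 from [-6, 1] -> [-6]
  satisfied 2 clause(s); 1 remain; assigned so far: [1, 2, 5]
unit clause [-6] forces x6=F; simplify:
  satisfied 1 clause(s); 0 remain; assigned so far: [1, 2, 5, 6]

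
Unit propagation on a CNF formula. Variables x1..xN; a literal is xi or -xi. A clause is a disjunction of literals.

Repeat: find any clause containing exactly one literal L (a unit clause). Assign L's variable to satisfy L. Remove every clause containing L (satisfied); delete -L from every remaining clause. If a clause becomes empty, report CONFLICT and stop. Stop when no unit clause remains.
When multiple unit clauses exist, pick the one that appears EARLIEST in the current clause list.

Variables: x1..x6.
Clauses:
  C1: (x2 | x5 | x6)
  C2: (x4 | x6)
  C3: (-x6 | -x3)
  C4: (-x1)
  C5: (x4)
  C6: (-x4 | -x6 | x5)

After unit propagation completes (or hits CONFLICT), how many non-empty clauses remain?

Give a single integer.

unit clause [-1] forces x1=F; simplify:
  satisfied 1 clause(s); 5 remain; assigned so far: [1]
unit clause [4] forces x4=T; simplify:
  drop -4 from [-4, -6, 5] -> [-6, 5]
  satisfied 2 clause(s); 3 remain; assigned so far: [1, 4]

Answer: 3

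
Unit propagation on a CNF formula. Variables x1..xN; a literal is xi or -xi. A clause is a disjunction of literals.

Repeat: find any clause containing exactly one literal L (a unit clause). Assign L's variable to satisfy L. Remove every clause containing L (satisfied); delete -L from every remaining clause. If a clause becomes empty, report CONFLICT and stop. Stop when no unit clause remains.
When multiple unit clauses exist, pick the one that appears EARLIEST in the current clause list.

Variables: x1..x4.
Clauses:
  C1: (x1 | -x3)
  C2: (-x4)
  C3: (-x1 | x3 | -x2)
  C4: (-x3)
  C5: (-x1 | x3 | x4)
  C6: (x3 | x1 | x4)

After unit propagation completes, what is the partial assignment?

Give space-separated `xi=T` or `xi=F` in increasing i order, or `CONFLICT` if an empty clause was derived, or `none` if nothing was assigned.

unit clause [-4] forces x4=F; simplify:
  drop 4 from [-1, 3, 4] -> [-1, 3]
  drop 4 from [3, 1, 4] -> [3, 1]
  satisfied 1 clause(s); 5 remain; assigned so far: [4]
unit clause [-3] forces x3=F; simplify:
  drop 3 from [-1, 3, -2] -> [-1, -2]
  drop 3 from [-1, 3] -> [-1]
  drop 3 from [3, 1] -> [1]
  satisfied 2 clause(s); 3 remain; assigned so far: [3, 4]
unit clause [-1] forces x1=F; simplify:
  drop 1 from [1] -> [] (empty!)
  satisfied 2 clause(s); 1 remain; assigned so far: [1, 3, 4]
CONFLICT (empty clause)

Answer: CONFLICT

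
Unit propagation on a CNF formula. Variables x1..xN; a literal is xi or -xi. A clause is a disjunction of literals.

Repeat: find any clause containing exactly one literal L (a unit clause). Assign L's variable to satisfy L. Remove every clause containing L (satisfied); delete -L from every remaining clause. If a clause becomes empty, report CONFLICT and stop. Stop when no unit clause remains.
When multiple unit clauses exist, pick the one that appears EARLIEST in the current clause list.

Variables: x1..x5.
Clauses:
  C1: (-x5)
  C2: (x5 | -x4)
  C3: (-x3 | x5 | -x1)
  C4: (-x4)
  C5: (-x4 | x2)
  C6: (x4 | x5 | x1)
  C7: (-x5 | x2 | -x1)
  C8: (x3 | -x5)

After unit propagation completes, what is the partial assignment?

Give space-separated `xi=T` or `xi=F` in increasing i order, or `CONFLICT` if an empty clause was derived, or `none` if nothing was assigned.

Answer: x1=T x3=F x4=F x5=F

Derivation:
unit clause [-5] forces x5=F; simplify:
  drop 5 from [5, -4] -> [-4]
  drop 5 from [-3, 5, -1] -> [-3, -1]
  drop 5 from [4, 5, 1] -> [4, 1]
  satisfied 3 clause(s); 5 remain; assigned so far: [5]
unit clause [-4] forces x4=F; simplify:
  drop 4 from [4, 1] -> [1]
  satisfied 3 clause(s); 2 remain; assigned so far: [4, 5]
unit clause [1] forces x1=T; simplify:
  drop -1 from [-3, -1] -> [-3]
  satisfied 1 clause(s); 1 remain; assigned so far: [1, 4, 5]
unit clause [-3] forces x3=F; simplify:
  satisfied 1 clause(s); 0 remain; assigned so far: [1, 3, 4, 5]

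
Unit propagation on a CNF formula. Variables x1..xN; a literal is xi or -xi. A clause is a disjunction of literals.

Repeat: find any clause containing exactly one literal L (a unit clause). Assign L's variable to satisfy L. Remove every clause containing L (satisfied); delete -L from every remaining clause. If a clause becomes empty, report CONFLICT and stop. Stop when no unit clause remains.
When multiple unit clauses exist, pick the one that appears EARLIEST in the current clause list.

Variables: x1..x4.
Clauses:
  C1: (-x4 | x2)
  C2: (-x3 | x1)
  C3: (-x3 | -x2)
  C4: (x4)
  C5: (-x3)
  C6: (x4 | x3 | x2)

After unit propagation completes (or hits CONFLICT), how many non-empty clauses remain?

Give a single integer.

Answer: 0

Derivation:
unit clause [4] forces x4=T; simplify:
  drop -4 from [-4, 2] -> [2]
  satisfied 2 clause(s); 4 remain; assigned so far: [4]
unit clause [2] forces x2=T; simplify:
  drop -2 from [-3, -2] -> [-3]
  satisfied 1 clause(s); 3 remain; assigned so far: [2, 4]
unit clause [-3] forces x3=F; simplify:
  satisfied 3 clause(s); 0 remain; assigned so far: [2, 3, 4]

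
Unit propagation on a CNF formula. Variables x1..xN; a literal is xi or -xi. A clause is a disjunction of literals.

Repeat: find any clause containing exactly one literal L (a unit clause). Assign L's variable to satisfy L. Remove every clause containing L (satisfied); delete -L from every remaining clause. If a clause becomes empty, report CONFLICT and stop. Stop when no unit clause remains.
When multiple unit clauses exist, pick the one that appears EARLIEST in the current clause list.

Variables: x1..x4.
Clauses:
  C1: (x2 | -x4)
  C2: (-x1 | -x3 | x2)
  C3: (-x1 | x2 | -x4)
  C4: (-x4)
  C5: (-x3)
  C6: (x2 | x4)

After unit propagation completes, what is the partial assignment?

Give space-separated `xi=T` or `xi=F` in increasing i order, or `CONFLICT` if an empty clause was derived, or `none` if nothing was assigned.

unit clause [-4] forces x4=F; simplify:
  drop 4 from [2, 4] -> [2]
  satisfied 3 clause(s); 3 remain; assigned so far: [4]
unit clause [-3] forces x3=F; simplify:
  satisfied 2 clause(s); 1 remain; assigned so far: [3, 4]
unit clause [2] forces x2=T; simplify:
  satisfied 1 clause(s); 0 remain; assigned so far: [2, 3, 4]

Answer: x2=T x3=F x4=F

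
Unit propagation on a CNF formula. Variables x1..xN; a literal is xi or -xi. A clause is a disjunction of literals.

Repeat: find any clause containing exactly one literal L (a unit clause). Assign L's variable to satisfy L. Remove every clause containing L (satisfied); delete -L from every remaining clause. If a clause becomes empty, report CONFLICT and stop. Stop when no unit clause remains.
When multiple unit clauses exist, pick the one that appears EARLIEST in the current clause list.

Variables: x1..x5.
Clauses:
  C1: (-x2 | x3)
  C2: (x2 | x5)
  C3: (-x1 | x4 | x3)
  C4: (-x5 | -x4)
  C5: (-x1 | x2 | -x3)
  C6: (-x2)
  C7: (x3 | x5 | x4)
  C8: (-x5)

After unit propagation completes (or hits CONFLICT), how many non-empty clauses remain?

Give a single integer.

Answer: 3

Derivation:
unit clause [-2] forces x2=F; simplify:
  drop 2 from [2, 5] -> [5]
  drop 2 from [-1, 2, -3] -> [-1, -3]
  satisfied 2 clause(s); 6 remain; assigned so far: [2]
unit clause [5] forces x5=T; simplify:
  drop -5 from [-5, -4] -> [-4]
  drop -5 from [-5] -> [] (empty!)
  satisfied 2 clause(s); 4 remain; assigned so far: [2, 5]
CONFLICT (empty clause)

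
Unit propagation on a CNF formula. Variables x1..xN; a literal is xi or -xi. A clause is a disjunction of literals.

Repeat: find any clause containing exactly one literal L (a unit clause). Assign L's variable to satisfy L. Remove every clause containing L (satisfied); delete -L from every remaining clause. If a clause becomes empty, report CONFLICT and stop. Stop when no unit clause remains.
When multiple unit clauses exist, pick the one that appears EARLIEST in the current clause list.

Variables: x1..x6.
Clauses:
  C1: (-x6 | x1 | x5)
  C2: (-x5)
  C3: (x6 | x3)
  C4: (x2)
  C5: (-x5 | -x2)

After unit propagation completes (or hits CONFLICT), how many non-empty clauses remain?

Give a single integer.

unit clause [-5] forces x5=F; simplify:
  drop 5 from [-6, 1, 5] -> [-6, 1]
  satisfied 2 clause(s); 3 remain; assigned so far: [5]
unit clause [2] forces x2=T; simplify:
  satisfied 1 clause(s); 2 remain; assigned so far: [2, 5]

Answer: 2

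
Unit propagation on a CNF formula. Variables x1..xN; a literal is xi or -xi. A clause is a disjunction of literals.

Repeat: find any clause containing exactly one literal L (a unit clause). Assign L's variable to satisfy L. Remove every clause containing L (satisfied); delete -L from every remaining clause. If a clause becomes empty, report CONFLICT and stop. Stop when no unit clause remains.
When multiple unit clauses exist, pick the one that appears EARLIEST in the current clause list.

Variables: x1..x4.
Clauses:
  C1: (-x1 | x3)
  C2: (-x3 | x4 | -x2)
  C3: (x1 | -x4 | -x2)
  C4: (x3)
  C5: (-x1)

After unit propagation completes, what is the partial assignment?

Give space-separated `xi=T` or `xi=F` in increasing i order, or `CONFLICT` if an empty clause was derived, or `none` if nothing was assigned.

Answer: x1=F x3=T

Derivation:
unit clause [3] forces x3=T; simplify:
  drop -3 from [-3, 4, -2] -> [4, -2]
  satisfied 2 clause(s); 3 remain; assigned so far: [3]
unit clause [-1] forces x1=F; simplify:
  drop 1 from [1, -4, -2] -> [-4, -2]
  satisfied 1 clause(s); 2 remain; assigned so far: [1, 3]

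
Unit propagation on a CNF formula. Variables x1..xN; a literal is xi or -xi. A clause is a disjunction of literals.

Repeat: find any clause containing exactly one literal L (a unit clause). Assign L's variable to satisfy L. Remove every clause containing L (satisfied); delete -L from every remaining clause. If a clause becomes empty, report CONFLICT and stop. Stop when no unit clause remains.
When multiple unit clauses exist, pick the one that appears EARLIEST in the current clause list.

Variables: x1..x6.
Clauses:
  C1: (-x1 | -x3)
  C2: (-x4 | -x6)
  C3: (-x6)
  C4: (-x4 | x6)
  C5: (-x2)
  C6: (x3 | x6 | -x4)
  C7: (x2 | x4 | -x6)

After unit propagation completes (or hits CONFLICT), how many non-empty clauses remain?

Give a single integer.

unit clause [-6] forces x6=F; simplify:
  drop 6 from [-4, 6] -> [-4]
  drop 6 from [3, 6, -4] -> [3, -4]
  satisfied 3 clause(s); 4 remain; assigned so far: [6]
unit clause [-4] forces x4=F; simplify:
  satisfied 2 clause(s); 2 remain; assigned so far: [4, 6]
unit clause [-2] forces x2=F; simplify:
  satisfied 1 clause(s); 1 remain; assigned so far: [2, 4, 6]

Answer: 1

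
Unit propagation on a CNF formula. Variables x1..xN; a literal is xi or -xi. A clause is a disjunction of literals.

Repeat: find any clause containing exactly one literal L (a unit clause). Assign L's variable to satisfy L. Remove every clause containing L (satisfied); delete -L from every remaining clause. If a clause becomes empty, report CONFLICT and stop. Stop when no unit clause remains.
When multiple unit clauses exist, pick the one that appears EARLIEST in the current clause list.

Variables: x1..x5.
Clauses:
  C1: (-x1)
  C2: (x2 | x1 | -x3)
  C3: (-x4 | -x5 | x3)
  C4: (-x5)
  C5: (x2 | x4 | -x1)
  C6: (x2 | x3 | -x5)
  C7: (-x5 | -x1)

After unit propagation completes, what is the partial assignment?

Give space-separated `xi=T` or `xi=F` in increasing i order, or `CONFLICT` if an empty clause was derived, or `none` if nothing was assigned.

Answer: x1=F x5=F

Derivation:
unit clause [-1] forces x1=F; simplify:
  drop 1 from [2, 1, -3] -> [2, -3]
  satisfied 3 clause(s); 4 remain; assigned so far: [1]
unit clause [-5] forces x5=F; simplify:
  satisfied 3 clause(s); 1 remain; assigned so far: [1, 5]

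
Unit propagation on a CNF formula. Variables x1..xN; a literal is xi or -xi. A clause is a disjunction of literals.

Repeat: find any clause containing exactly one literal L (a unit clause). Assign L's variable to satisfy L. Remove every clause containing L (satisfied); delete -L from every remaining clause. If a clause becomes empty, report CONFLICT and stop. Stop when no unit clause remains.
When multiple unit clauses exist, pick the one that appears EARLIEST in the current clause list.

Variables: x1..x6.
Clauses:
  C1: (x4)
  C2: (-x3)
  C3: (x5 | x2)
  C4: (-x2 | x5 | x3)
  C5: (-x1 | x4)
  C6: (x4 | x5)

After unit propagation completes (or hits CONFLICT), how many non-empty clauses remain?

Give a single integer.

Answer: 2

Derivation:
unit clause [4] forces x4=T; simplify:
  satisfied 3 clause(s); 3 remain; assigned so far: [4]
unit clause [-3] forces x3=F; simplify:
  drop 3 from [-2, 5, 3] -> [-2, 5]
  satisfied 1 clause(s); 2 remain; assigned so far: [3, 4]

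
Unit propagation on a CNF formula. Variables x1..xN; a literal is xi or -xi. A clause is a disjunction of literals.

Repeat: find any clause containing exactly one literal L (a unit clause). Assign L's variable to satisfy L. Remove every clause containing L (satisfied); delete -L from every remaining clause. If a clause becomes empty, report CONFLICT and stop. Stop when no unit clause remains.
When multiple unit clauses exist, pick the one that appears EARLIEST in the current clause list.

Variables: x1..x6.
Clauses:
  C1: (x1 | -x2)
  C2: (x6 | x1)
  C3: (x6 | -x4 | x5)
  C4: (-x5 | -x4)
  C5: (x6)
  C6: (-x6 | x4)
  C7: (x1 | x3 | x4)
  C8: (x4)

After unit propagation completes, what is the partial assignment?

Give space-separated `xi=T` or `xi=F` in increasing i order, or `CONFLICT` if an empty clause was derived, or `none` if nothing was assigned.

unit clause [6] forces x6=T; simplify:
  drop -6 from [-6, 4] -> [4]
  satisfied 3 clause(s); 5 remain; assigned so far: [6]
unit clause [4] forces x4=T; simplify:
  drop -4 from [-5, -4] -> [-5]
  satisfied 3 clause(s); 2 remain; assigned so far: [4, 6]
unit clause [-5] forces x5=F; simplify:
  satisfied 1 clause(s); 1 remain; assigned so far: [4, 5, 6]

Answer: x4=T x5=F x6=T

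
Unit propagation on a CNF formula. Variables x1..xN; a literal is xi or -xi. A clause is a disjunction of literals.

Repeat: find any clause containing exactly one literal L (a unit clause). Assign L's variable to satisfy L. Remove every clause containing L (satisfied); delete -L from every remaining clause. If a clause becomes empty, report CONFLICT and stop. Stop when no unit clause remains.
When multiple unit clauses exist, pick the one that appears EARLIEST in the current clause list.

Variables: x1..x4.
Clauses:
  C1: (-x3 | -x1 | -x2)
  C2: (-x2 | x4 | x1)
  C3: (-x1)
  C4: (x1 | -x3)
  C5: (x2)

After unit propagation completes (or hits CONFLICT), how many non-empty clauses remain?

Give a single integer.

Answer: 0

Derivation:
unit clause [-1] forces x1=F; simplify:
  drop 1 from [-2, 4, 1] -> [-2, 4]
  drop 1 from [1, -3] -> [-3]
  satisfied 2 clause(s); 3 remain; assigned so far: [1]
unit clause [-3] forces x3=F; simplify:
  satisfied 1 clause(s); 2 remain; assigned so far: [1, 3]
unit clause [2] forces x2=T; simplify:
  drop -2 from [-2, 4] -> [4]
  satisfied 1 clause(s); 1 remain; assigned so far: [1, 2, 3]
unit clause [4] forces x4=T; simplify:
  satisfied 1 clause(s); 0 remain; assigned so far: [1, 2, 3, 4]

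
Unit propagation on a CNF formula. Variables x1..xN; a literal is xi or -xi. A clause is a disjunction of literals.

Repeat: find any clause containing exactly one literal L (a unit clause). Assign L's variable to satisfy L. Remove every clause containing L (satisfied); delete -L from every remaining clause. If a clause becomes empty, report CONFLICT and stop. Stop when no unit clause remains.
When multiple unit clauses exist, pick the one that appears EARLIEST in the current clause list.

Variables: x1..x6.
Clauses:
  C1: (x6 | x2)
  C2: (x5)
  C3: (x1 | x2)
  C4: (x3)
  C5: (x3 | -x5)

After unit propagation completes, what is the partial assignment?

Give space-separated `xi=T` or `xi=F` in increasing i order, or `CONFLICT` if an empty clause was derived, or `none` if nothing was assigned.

unit clause [5] forces x5=T; simplify:
  drop -5 from [3, -5] -> [3]
  satisfied 1 clause(s); 4 remain; assigned so far: [5]
unit clause [3] forces x3=T; simplify:
  satisfied 2 clause(s); 2 remain; assigned so far: [3, 5]

Answer: x3=T x5=T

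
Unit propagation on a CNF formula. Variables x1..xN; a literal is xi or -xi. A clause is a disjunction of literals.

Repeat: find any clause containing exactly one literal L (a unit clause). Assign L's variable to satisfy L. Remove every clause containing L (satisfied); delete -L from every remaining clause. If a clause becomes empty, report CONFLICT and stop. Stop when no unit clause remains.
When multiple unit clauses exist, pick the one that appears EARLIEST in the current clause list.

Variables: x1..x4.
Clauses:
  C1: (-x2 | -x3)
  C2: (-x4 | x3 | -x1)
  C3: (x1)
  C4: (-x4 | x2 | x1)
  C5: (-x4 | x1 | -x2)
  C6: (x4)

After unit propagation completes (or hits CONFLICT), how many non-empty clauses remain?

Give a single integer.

unit clause [1] forces x1=T; simplify:
  drop -1 from [-4, 3, -1] -> [-4, 3]
  satisfied 3 clause(s); 3 remain; assigned so far: [1]
unit clause [4] forces x4=T; simplify:
  drop -4 from [-4, 3] -> [3]
  satisfied 1 clause(s); 2 remain; assigned so far: [1, 4]
unit clause [3] forces x3=T; simplify:
  drop -3 from [-2, -3] -> [-2]
  satisfied 1 clause(s); 1 remain; assigned so far: [1, 3, 4]
unit clause [-2] forces x2=F; simplify:
  satisfied 1 clause(s); 0 remain; assigned so far: [1, 2, 3, 4]

Answer: 0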